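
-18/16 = -9/8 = -1.12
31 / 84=0.37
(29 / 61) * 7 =203 / 61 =3.33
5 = 5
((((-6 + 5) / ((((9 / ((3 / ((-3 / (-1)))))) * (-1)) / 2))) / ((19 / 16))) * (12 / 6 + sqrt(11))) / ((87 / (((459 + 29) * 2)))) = 62464 / 14877 + 31232 * sqrt(11) / 14877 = 11.16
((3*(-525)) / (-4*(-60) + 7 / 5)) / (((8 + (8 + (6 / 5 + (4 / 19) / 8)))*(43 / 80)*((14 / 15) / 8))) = -342000000 / 56623991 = -6.04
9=9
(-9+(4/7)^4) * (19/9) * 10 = -4057070/21609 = -187.75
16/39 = 0.41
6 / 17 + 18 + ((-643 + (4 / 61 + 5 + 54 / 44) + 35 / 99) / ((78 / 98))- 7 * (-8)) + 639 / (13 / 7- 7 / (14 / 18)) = -81541377668 / 100096425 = -814.63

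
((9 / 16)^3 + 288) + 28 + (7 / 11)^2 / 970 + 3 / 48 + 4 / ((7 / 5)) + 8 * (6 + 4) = 671528873459 / 1682616320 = 399.10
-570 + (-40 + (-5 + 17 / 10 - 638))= -12513 / 10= -1251.30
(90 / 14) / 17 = 45 / 119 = 0.38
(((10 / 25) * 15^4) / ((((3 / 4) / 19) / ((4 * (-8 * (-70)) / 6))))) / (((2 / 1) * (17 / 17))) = 95760000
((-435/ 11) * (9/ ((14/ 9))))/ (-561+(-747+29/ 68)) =239598/ 1369291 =0.17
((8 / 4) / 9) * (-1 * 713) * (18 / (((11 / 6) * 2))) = -8556 / 11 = -777.82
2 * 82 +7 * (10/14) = 169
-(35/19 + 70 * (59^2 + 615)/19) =-286755/19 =-15092.37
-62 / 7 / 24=-31 / 84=-0.37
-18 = -18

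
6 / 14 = 3 / 7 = 0.43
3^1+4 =7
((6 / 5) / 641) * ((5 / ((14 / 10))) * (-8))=-240 / 4487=-0.05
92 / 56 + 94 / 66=1417 / 462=3.07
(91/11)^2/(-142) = -8281/17182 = -0.48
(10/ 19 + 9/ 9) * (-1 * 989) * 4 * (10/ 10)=-114724/ 19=-6038.11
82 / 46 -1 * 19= -396 / 23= -17.22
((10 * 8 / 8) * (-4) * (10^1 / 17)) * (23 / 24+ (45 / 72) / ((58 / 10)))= -25.08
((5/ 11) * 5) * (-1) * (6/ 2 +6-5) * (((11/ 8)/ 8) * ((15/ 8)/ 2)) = -375/ 256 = -1.46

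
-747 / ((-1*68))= 747 / 68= 10.99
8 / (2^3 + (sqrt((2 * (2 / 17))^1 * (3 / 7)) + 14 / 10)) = 223720 / 262571 - 400 * sqrt(357) / 262571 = 0.82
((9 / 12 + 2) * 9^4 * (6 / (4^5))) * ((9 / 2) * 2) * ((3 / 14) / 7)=5845851 / 200704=29.13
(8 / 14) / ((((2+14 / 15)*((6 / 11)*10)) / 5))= 5 / 28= 0.18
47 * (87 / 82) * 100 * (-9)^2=16560450 / 41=403913.41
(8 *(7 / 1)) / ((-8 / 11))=-77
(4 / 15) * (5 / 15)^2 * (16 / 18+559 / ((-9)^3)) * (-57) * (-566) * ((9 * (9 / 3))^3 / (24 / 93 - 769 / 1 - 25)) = -59340572 / 20505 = -2893.96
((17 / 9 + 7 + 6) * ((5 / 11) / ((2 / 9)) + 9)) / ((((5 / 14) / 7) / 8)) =1418256 / 55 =25786.47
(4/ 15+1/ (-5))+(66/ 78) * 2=343/ 195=1.76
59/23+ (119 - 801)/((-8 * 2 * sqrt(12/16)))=59/23+ 341 * sqrt(3)/12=51.78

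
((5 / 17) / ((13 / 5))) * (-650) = -1250 / 17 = -73.53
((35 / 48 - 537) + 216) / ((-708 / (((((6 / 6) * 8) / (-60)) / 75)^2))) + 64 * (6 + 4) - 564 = 817209015373 / 10752750000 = 76.00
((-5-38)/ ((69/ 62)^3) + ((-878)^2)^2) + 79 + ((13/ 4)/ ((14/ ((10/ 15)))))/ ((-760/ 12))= 1038572857006209211903/ 1747667880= 594262141503.80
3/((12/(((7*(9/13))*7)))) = 441/52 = 8.48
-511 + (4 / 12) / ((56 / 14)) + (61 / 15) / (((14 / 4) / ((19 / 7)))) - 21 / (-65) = -19394351 / 38220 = -507.44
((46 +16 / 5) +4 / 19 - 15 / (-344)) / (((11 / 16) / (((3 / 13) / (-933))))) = -3232322 / 181672205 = -0.02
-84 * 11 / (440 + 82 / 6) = -2772 / 1361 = -2.04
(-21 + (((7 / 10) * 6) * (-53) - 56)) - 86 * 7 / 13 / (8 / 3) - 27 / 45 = -82567 / 260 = -317.57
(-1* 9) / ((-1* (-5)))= -9 / 5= -1.80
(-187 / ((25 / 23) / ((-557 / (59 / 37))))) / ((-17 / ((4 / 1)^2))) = -83425232 / 1475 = -56559.48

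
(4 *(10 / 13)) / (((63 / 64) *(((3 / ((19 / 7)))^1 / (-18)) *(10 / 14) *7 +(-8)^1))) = -97280 / 258531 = -0.38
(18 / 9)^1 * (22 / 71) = 44 / 71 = 0.62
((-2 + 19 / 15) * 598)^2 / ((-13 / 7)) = -23299276 / 225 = -103552.34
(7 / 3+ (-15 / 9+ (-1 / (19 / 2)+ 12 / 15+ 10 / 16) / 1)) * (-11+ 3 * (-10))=-185689 / 2280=-81.44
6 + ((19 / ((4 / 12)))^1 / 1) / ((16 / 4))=81 / 4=20.25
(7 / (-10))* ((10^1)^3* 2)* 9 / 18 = -700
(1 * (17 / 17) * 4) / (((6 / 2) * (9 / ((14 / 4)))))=14 / 27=0.52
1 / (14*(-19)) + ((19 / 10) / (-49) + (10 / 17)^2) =408278 / 1345295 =0.30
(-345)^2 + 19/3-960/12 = 356854/3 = 118951.33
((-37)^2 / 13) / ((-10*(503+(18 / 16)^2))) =-43808 / 2097745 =-0.02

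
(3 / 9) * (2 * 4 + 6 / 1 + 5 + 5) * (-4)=-32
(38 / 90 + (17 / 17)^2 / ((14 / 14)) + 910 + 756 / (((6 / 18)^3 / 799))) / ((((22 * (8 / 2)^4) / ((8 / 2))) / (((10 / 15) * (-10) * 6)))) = -33361567 / 72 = -463355.10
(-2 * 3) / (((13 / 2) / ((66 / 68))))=-198 / 221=-0.90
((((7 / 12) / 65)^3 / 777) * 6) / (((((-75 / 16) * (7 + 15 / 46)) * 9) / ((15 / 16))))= -1127 / 66568374990000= -0.00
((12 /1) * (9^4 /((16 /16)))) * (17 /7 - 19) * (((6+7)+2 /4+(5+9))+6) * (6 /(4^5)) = -114732207 /448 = -256098.68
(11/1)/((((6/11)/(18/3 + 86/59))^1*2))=13310/177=75.20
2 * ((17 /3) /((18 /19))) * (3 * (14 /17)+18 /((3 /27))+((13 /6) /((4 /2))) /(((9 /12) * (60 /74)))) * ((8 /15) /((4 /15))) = 14498843 /3645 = 3977.73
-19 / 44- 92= -4067 / 44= -92.43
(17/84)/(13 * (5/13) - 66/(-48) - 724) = -34/120561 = -0.00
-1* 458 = -458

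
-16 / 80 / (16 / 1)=-1 / 80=-0.01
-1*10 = -10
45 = 45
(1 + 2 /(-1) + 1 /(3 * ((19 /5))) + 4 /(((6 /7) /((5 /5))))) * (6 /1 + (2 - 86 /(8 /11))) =-15729 /38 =-413.92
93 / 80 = 1.16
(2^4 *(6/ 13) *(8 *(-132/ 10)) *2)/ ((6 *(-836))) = 384/ 1235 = 0.31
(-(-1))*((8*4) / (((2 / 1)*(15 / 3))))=16 / 5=3.20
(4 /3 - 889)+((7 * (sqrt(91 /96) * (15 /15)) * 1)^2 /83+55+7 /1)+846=166475 /7968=20.89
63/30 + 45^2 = 2027.10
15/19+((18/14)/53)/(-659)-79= -363310825/4645291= -78.21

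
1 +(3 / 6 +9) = 21 / 2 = 10.50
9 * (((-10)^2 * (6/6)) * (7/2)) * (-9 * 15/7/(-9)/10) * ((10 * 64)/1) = 432000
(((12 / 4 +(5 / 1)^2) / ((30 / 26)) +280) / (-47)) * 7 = -45.32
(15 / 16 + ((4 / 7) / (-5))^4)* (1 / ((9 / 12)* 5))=22513471 / 90037500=0.25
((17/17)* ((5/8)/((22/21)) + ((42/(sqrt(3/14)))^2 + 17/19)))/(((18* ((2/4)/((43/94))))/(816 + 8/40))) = 87846135727/257184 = 341569.21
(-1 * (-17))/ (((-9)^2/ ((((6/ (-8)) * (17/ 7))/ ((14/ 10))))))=-1445/ 5292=-0.27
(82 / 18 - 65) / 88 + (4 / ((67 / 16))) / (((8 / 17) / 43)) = 86.60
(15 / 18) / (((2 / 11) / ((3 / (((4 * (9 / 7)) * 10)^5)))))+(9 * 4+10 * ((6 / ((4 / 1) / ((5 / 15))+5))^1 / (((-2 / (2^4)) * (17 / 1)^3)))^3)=101459343667367416547508604397 / 2818315099027878485114880000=36.00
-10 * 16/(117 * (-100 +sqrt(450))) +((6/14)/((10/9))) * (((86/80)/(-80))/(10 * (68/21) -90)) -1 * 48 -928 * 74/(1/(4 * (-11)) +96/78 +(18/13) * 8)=-34280133726566658773/6080293327680000 +16 * sqrt(2)/7449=-5637.90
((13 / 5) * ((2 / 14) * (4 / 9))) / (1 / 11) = 572 / 315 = 1.82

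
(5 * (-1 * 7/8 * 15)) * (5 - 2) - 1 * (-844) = 5177/8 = 647.12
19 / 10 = 1.90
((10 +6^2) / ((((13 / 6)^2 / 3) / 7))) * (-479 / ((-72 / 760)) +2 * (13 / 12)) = 175906668 / 169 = 1040867.86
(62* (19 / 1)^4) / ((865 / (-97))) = -783750494 / 865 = -906069.94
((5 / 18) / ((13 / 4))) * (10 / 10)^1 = 10 / 117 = 0.09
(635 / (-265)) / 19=-127 / 1007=-0.13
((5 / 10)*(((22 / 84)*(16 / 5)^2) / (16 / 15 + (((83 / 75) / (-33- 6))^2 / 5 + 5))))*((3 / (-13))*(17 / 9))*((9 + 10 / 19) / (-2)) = 7920198000 / 17258579681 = 0.46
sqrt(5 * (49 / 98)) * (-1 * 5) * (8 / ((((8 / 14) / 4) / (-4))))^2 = -125440 * sqrt(10) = -396676.11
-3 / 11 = -0.27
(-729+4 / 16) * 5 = -14575 / 4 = -3643.75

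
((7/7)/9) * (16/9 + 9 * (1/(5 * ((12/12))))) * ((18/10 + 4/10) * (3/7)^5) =759/60025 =0.01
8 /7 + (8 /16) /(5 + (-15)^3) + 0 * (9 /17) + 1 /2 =77503 /47180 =1.64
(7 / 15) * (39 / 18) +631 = 56881 / 90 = 632.01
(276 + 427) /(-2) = -703 /2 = -351.50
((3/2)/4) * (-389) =-1167/8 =-145.88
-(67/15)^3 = -300763/3375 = -89.11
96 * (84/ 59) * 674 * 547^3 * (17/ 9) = 1680268967492864/ 59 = 28479135042251.93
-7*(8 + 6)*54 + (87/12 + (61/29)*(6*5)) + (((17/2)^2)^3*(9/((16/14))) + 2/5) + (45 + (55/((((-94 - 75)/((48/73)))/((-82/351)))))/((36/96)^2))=2859450043081948931/964441520640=2964876.54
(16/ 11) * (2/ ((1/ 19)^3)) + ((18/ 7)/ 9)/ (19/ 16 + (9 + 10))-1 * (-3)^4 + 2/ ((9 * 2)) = 4448258392/ 223839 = 19872.58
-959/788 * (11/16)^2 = -116039/201728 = -0.58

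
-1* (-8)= 8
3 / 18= 1 / 6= 0.17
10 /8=5 /4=1.25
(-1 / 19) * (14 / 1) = -0.74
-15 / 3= -5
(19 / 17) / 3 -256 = -13037 / 51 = -255.63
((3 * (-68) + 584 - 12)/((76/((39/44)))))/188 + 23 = 904613/39292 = 23.02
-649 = -649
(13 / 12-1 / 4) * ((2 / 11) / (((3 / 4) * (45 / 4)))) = 16 / 891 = 0.02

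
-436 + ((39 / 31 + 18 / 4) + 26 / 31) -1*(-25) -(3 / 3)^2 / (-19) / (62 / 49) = -238169 / 589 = -404.36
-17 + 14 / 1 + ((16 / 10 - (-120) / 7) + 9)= 866 / 35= 24.74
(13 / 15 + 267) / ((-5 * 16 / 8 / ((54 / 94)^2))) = -488187 / 55225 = -8.84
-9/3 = -3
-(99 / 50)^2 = -9801 / 2500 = -3.92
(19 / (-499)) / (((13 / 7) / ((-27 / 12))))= 1197 / 25948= 0.05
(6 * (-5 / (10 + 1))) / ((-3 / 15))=150 / 11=13.64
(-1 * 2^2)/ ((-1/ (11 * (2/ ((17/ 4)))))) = 352/ 17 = 20.71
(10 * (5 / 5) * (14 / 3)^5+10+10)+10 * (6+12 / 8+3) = 22257.67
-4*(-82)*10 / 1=3280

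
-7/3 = -2.33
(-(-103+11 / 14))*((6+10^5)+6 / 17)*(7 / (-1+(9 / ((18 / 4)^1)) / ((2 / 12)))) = 1216427274 / 187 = 6504958.68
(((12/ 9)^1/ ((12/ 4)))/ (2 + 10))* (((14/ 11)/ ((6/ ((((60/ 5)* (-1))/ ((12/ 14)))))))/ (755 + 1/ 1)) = -7/ 48114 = -0.00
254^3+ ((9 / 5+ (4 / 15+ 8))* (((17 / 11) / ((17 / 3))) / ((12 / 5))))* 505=2163168703 / 132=16387641.69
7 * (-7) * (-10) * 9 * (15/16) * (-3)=-99225/8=-12403.12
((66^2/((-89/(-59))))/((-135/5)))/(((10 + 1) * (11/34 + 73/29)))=-2559656/747867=-3.42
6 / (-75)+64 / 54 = 1.11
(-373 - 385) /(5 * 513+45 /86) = -65188 /220635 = -0.30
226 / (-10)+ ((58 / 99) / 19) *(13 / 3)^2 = -1863967 / 84645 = -22.02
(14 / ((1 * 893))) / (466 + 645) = 14 / 992123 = 0.00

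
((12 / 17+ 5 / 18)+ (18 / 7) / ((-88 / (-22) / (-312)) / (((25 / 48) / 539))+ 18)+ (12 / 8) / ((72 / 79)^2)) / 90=1054064087 / 28463581440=0.04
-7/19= -0.37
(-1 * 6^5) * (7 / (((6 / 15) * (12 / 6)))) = -68040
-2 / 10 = -1 / 5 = -0.20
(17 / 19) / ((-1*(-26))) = 17 / 494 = 0.03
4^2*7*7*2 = 1568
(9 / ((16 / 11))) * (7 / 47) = 693 / 752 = 0.92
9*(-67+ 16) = -459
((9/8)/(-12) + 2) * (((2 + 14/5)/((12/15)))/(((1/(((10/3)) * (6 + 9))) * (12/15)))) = 22875/32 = 714.84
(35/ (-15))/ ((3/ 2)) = -14/ 9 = -1.56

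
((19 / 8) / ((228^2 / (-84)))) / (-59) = 7 / 107616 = 0.00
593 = 593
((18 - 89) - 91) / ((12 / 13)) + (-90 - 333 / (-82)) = -10719 / 41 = -261.44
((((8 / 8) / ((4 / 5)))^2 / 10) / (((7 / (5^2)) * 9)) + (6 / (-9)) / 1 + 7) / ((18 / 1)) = 12893 / 36288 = 0.36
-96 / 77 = -1.25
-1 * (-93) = 93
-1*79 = -79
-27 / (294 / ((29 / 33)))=-87 / 1078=-0.08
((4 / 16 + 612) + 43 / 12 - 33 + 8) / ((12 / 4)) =3545 / 18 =196.94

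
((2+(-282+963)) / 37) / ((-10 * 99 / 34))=-11611 / 18315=-0.63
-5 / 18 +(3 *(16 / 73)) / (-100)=-0.28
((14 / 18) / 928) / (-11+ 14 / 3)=-7 / 52896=-0.00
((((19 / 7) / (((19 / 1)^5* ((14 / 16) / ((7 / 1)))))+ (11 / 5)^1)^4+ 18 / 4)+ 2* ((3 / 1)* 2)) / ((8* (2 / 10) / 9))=311069772869242578154312764843 / 1385095667951716847204162000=224.58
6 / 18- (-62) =187 / 3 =62.33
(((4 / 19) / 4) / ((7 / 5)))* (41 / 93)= 205 / 12369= 0.02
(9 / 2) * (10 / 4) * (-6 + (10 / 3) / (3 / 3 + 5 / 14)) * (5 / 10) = -19.93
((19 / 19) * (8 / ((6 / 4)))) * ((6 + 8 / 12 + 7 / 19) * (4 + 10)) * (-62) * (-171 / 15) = 5569088 / 15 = 371272.53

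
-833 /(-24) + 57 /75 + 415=270281 /600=450.47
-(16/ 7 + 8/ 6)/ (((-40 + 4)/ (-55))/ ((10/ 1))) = -10450/ 189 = -55.29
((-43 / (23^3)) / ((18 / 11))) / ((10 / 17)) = -0.00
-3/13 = -0.23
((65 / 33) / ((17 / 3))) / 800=13 / 29920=0.00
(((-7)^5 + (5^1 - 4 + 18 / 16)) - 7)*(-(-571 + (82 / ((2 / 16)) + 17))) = 1714811.25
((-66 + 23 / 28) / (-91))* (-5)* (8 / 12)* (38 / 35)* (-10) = 25.92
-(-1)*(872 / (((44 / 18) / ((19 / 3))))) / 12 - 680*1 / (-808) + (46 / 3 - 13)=191.45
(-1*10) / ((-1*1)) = 10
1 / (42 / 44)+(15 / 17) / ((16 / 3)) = 6929 / 5712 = 1.21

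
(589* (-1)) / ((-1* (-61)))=-589 / 61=-9.66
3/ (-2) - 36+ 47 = 19/ 2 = 9.50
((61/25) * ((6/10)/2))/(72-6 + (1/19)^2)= 66063/5956750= 0.01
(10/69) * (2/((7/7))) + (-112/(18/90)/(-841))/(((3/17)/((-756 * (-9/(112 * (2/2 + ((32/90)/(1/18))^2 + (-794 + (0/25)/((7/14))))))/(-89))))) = 3164140720/10788809709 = 0.29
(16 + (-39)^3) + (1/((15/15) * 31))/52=-95596435/1612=-59303.00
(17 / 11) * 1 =17 / 11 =1.55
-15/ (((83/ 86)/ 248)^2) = -6823253760/ 6889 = -990456.34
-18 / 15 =-6 / 5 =-1.20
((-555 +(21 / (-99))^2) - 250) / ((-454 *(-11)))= -0.16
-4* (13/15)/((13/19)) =-76/15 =-5.07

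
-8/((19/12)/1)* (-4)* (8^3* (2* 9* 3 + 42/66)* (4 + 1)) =590807040/209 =2826827.94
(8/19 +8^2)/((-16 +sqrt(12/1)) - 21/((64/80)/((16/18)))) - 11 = -415105/32813 - 2754 *sqrt(3)/32813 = -12.80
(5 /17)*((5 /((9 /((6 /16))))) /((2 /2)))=25 /408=0.06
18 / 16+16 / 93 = 965 / 744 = 1.30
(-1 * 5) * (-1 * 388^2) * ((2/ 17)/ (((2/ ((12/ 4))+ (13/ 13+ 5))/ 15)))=3387240/ 17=199249.41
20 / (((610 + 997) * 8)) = 5 / 3214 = 0.00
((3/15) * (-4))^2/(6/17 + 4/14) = 1.00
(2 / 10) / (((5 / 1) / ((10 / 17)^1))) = 2 / 85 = 0.02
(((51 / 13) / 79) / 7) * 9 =459 / 7189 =0.06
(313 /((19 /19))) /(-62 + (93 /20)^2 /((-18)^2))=-4507200 /891839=-5.05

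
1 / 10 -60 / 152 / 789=2486 / 24985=0.10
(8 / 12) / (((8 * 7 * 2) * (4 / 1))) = 1 / 672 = 0.00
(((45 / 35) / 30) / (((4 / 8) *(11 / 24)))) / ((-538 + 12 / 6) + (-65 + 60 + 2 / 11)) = -8 / 23135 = -0.00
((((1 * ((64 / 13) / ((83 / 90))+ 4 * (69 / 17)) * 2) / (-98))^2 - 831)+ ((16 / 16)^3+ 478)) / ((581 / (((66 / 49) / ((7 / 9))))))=-1.05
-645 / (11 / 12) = -7740 / 11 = -703.64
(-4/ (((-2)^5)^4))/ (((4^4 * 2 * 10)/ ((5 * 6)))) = -3/ 134217728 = -0.00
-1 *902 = -902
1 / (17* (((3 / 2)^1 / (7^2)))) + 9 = 557 / 51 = 10.92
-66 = -66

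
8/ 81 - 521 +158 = -362.90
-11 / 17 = -0.65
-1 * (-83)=83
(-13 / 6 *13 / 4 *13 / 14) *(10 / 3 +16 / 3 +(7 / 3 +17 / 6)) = -182351 / 2016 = -90.45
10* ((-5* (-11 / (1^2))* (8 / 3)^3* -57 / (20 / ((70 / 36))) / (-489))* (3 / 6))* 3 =2340800 / 13203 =177.29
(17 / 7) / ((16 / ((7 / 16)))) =17 / 256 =0.07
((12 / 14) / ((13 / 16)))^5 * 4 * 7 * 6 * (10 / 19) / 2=978447237120 / 16938015367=57.77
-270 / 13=-20.77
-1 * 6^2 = -36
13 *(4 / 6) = 26 / 3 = 8.67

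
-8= -8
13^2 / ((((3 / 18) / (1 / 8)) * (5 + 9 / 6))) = 39 / 2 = 19.50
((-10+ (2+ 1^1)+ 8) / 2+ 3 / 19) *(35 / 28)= 125 / 152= 0.82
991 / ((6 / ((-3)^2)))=2973 / 2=1486.50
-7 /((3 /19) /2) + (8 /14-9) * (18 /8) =-107.63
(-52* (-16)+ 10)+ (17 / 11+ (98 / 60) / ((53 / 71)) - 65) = 13655029 / 17490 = 780.73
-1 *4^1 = -4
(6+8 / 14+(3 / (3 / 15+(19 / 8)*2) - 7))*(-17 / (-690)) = 697 / 159390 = 0.00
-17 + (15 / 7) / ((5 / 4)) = -107 / 7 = -15.29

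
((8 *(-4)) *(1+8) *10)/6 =-480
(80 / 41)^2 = 6400 / 1681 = 3.81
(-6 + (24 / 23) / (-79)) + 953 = 1720675 / 1817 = 946.99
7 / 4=1.75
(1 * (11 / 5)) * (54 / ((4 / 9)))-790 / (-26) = 38699 / 130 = 297.68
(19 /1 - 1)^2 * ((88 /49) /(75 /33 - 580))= -313632 /311395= -1.01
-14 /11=-1.27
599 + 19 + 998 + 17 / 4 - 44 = 6305 / 4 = 1576.25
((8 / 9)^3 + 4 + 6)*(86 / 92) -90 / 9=73 / 16767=0.00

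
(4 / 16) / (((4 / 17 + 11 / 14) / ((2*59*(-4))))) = -28084 / 243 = -115.57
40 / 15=8 / 3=2.67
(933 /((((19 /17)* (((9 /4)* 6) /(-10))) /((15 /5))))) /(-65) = 21148 /741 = 28.54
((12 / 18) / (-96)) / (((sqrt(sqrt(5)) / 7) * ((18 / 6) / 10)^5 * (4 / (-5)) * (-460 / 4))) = -4375 * 5^(3 / 4) / 100602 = -0.15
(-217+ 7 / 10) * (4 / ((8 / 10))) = -2163 / 2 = -1081.50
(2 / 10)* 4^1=4 / 5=0.80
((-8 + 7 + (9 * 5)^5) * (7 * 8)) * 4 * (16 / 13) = 661348796416 / 13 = 50872984339.69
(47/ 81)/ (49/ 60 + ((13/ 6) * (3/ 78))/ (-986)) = 0.71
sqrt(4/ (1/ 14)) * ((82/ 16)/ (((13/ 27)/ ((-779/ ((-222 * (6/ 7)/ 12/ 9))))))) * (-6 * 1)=-54328239 * sqrt(14)/ 962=-211307.34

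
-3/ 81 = -1/ 27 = -0.04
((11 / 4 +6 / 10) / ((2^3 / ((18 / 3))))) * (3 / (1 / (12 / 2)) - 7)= 2211 / 80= 27.64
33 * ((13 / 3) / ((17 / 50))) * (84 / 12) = 50050 / 17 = 2944.12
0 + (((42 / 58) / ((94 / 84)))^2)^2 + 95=328479203199071 / 3451305657361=95.18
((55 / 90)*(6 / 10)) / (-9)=-11 / 270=-0.04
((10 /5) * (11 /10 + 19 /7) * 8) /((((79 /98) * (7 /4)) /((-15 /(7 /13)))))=-666432 /553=-1205.12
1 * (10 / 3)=10 / 3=3.33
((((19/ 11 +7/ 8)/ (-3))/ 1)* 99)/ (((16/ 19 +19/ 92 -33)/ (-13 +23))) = 500365/ 18617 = 26.88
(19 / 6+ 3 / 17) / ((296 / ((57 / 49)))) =6479 / 493136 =0.01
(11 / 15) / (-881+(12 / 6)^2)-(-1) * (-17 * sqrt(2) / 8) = -17 * sqrt(2) / 8-11 / 13155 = -3.01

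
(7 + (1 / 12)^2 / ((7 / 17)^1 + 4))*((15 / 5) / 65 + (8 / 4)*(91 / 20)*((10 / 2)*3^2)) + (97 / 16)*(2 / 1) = 1347649399 / 468000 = 2879.59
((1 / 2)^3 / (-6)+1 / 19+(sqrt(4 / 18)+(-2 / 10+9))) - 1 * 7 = 2.30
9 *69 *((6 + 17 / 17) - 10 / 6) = 3312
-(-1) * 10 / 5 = 2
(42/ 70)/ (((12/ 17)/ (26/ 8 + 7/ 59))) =2703/ 944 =2.86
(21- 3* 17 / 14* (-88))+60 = 2811 / 7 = 401.57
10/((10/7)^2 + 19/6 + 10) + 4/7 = 38464/31297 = 1.23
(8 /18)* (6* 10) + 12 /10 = 418 /15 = 27.87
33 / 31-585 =-18102 / 31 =-583.94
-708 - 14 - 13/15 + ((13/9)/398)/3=-38839561/53730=-722.87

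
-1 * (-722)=722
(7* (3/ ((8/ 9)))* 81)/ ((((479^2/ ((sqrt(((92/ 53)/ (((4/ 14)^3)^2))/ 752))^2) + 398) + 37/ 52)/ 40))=10770509475180/ 7664409597163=1.41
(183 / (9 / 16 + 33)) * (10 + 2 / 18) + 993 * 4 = 6487708 / 1611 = 4027.13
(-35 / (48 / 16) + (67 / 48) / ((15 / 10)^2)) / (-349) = 1193 / 37692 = 0.03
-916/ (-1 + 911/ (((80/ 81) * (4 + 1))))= -366400/ 73391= -4.99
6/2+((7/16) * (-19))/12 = 443/192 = 2.31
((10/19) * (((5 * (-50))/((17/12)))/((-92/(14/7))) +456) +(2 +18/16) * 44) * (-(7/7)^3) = -5638895/14858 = -379.52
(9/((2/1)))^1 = 9/2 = 4.50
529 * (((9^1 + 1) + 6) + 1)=8993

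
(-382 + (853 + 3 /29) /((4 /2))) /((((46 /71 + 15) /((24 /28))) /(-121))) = -6054312 /20503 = -295.29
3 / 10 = 0.30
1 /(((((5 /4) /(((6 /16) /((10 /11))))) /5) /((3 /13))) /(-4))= -99 /65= -1.52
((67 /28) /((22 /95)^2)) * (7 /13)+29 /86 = 26365961 /1082224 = 24.36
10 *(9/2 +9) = 135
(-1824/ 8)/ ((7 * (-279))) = 76/ 651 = 0.12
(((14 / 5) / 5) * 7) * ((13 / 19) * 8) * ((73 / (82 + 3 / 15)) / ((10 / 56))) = 20832448 / 195225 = 106.71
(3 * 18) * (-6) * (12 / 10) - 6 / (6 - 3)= -1954 / 5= -390.80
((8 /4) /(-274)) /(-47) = 1 /6439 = 0.00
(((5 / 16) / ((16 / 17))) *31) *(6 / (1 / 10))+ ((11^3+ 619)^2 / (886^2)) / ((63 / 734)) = 59259032075 / 87919552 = 674.01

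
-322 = -322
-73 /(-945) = 73 /945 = 0.08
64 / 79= 0.81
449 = 449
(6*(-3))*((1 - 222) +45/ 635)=505044/ 127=3976.72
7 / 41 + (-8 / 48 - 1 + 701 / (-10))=-43724 / 615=-71.10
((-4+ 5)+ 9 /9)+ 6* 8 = 50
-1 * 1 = -1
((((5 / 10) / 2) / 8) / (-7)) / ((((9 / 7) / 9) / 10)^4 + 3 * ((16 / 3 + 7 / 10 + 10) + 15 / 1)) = -214375 / 4470662002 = -0.00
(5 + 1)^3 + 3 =219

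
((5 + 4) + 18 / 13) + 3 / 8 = 10.76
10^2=100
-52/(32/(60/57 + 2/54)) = -7267/4104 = -1.77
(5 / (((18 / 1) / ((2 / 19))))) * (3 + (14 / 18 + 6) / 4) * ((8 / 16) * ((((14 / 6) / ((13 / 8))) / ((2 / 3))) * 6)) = 455 / 513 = 0.89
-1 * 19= -19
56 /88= 7 /11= 0.64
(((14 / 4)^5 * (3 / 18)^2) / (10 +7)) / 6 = 16807 / 117504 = 0.14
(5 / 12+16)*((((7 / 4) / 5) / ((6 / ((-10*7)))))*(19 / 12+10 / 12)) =-279937 / 1728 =-162.00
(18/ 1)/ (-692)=-9/ 346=-0.03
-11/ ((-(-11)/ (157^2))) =-24649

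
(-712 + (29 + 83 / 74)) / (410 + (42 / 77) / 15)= -2775245 / 1668848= -1.66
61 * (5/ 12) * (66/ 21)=3355/ 42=79.88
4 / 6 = 0.67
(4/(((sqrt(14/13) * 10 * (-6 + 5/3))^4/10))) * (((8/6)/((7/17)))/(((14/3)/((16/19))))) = 5508/963701375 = 0.00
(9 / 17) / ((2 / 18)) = 4.76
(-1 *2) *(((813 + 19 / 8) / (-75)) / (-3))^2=-42549529 / 1620000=-26.27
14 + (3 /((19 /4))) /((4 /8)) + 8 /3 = 1022 /57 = 17.93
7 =7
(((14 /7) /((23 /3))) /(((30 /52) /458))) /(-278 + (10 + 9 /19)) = -34808 /44965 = -0.77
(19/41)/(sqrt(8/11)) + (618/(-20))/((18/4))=-103/15 + 19 * sqrt(22)/164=-6.32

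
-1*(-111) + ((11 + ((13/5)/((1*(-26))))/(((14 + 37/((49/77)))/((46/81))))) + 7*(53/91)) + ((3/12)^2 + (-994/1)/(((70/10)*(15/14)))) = -272038103/42541200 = -6.39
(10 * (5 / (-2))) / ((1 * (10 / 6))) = -15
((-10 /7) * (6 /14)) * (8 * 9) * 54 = -2380.41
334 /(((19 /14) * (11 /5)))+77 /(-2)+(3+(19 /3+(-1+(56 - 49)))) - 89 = -377 /1254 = -0.30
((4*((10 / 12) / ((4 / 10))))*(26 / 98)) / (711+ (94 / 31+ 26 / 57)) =191425 / 61862549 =0.00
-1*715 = -715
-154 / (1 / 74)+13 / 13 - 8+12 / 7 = -79809 / 7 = -11401.29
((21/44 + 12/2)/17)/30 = 19/1496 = 0.01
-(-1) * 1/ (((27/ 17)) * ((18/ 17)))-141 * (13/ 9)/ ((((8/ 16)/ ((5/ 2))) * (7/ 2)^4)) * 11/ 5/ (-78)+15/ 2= 4834439/ 583443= 8.29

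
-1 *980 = -980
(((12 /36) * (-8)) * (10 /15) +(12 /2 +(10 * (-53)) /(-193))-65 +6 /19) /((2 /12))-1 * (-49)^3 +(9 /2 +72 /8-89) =2579232959 /22002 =117227.20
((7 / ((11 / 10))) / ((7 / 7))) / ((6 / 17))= 595 / 33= 18.03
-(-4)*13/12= 4.33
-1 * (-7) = 7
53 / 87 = 0.61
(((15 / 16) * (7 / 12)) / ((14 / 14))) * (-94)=-1645 / 32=-51.41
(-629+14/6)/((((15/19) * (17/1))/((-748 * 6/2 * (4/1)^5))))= 321880064/3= 107293354.67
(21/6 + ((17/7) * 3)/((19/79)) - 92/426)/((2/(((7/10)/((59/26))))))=24731473/4775460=5.18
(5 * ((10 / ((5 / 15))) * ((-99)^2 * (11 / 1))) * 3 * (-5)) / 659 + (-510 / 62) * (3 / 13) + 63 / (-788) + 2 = -77033003349379 / 209274676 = -368095.20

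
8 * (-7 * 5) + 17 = -263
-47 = -47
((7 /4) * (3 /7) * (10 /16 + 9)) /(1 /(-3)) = -693 /32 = -21.66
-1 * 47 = -47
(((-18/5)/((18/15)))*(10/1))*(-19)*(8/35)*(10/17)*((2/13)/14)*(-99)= -902880/10829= -83.38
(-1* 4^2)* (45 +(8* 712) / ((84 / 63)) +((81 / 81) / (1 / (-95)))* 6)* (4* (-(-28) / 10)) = -3357312 / 5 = -671462.40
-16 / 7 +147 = 1013 / 7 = 144.71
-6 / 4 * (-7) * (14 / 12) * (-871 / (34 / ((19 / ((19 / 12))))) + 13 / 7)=-254527 / 68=-3743.04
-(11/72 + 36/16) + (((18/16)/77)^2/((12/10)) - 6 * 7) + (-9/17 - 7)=-6030009505/116113536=-51.93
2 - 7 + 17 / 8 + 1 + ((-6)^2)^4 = 13436913 / 8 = 1679614.12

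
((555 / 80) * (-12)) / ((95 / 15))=-999 / 76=-13.14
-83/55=-1.51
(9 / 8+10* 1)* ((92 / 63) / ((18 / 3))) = 2047 / 756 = 2.71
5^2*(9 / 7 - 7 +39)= 5825 / 7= 832.14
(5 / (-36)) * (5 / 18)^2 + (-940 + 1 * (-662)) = -18685853 / 11664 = -1602.01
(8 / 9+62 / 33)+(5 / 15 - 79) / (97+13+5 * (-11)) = 662 / 495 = 1.34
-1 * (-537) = 537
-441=-441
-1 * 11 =-11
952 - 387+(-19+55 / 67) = 546.82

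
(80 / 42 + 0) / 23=40 / 483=0.08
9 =9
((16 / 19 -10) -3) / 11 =-21 / 19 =-1.11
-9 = -9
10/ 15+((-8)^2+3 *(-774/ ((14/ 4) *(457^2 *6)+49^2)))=425654827/ 6582345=64.67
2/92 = 1/46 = 0.02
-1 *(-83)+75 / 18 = 523 / 6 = 87.17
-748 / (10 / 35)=-2618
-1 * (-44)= 44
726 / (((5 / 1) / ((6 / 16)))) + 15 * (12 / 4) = 1989 / 20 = 99.45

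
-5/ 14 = -0.36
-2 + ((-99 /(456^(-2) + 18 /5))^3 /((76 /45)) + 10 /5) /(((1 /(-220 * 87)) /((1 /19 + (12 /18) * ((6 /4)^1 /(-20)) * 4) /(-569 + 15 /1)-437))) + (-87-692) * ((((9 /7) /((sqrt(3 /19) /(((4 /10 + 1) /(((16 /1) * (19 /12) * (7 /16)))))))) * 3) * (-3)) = -28417738089903329854437576977525926 /275957169552519702202451 + 13284 * sqrt(57) /35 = -102978796837.32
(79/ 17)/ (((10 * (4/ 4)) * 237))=1/ 510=0.00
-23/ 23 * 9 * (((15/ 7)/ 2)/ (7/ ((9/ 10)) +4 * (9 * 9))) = -1215/ 41804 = -0.03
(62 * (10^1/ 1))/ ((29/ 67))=41540/ 29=1432.41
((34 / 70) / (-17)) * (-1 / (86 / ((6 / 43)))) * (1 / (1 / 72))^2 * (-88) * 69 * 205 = -3871701504 / 12943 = -299134.78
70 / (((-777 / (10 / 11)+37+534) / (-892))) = 624400 / 2837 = 220.09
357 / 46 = 7.76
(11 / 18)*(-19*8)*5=-4180 / 9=-464.44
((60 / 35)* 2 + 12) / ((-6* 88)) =-9 / 308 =-0.03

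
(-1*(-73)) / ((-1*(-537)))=73 / 537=0.14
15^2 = 225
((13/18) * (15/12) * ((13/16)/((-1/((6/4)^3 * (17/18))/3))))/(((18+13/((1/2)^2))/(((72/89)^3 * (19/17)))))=-2340819/39478264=-0.06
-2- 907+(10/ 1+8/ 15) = -898.47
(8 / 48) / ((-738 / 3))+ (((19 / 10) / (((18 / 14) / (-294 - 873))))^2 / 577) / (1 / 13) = 356672559163 / 5322825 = 67008.13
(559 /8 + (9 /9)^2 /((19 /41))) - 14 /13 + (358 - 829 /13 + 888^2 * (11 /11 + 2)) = 4675210441 /1976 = 2365997.19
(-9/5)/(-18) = 1/10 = 0.10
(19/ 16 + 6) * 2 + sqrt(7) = sqrt(7) + 115/ 8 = 17.02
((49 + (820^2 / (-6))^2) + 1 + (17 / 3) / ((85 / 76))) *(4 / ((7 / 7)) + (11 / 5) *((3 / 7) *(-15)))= -40125806375938 / 315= -127383512304.57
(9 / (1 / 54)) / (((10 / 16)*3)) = 1296 / 5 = 259.20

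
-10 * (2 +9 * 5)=-470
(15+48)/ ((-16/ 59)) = -3717/ 16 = -232.31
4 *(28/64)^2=49/64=0.77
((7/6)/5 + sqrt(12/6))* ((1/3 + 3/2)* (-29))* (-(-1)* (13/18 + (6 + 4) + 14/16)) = -266365* sqrt(2)/432 - 372911/2592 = -1015.85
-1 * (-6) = 6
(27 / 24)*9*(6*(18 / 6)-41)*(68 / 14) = -31671 / 28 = -1131.11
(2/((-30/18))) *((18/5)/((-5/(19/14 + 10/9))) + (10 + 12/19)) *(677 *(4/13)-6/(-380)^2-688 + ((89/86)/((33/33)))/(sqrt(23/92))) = 1702580556032271/335490837500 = 5074.89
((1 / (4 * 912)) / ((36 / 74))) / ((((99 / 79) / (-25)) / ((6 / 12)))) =-73075 / 13001472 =-0.01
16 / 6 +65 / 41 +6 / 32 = 8737 / 1968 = 4.44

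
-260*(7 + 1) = -2080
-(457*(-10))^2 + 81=-20884819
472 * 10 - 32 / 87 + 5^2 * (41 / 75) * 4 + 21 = 417191 / 87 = 4795.30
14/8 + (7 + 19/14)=283/28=10.11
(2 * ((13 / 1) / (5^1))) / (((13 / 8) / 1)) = 16 / 5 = 3.20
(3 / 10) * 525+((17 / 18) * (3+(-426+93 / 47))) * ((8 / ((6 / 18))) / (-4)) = 239069 / 94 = 2543.29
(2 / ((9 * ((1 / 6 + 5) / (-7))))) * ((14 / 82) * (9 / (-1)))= 588 / 1271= 0.46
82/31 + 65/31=147/31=4.74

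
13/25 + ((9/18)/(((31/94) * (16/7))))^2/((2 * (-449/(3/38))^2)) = 1862072481105329/3580908570675200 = 0.52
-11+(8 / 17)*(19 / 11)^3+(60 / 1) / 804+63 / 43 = -458612653 / 65188387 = -7.04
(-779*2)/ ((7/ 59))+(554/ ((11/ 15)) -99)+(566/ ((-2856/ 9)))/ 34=-2220904979/ 178024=-12475.31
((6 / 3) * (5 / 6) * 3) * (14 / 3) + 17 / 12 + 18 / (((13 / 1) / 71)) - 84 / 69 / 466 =34291513 / 278668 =123.06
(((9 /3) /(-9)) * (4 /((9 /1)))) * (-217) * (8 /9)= 6944 /243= 28.58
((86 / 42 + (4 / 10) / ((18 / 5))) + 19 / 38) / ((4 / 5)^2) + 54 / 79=770489 / 159264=4.84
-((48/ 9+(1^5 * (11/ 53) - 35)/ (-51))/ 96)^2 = -1836025/ 467597376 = -0.00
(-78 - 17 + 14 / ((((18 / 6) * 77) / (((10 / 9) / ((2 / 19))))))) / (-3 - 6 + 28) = -1475 / 297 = -4.97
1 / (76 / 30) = 15 / 38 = 0.39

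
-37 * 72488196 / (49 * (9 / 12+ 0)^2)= -4768112448 / 49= -97308417.31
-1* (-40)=40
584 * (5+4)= 5256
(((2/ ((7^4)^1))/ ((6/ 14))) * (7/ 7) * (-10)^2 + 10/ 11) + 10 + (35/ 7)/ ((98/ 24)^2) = 903520/ 79233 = 11.40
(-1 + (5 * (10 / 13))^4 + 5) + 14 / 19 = 121320490 / 542659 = 223.57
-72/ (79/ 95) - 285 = -29355/ 79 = -371.58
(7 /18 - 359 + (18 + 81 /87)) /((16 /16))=-177313 /522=-339.68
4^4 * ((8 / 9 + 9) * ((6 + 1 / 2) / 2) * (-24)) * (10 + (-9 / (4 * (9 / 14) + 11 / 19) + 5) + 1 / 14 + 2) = -24697377536 / 8799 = -2806839.13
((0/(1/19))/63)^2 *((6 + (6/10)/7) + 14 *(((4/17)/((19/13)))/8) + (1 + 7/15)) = 0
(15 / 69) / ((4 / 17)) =85 / 92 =0.92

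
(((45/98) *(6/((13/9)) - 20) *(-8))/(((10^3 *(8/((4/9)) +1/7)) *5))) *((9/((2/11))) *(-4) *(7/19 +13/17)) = -67177836/466613875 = -0.14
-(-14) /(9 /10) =140 /9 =15.56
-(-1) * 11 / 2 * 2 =11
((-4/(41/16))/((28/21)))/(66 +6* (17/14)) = -112/7011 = -0.02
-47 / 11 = -4.27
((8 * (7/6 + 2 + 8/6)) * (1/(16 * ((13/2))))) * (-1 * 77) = -693/26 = -26.65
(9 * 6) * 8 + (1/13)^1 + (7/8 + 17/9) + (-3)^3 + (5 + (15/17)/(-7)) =45969821/111384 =412.71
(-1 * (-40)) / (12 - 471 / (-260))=10400 / 3591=2.90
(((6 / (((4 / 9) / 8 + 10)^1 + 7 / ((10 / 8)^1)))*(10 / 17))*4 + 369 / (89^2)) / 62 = 0.02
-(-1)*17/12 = 17/12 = 1.42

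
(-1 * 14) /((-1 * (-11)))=-14 /11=-1.27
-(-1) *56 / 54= 28 / 27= 1.04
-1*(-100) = 100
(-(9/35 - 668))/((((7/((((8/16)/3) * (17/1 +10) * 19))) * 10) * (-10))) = -3996441/49000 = -81.56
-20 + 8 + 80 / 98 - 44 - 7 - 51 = -5546 / 49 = -113.18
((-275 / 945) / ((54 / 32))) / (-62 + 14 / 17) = 187 / 66339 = 0.00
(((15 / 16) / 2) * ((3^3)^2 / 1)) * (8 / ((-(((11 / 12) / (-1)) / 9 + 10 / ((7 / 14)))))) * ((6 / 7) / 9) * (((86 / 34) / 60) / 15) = -94041 / 2557310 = -0.04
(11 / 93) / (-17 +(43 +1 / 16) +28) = 176 / 80445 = 0.00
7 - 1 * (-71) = 78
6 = 6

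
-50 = -50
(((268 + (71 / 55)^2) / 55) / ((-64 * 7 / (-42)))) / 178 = 2447223 / 947672000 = 0.00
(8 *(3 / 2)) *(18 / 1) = 216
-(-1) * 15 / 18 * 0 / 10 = 0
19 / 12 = 1.58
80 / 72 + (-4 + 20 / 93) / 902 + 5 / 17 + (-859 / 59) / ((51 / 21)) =-52708216 / 11473317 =-4.59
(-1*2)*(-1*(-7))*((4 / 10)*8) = -224 / 5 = -44.80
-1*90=-90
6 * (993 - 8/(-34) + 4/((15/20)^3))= 920494/153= 6016.30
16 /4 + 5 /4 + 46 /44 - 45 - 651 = -30347 /44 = -689.70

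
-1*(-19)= 19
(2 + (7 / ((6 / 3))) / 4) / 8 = 23 / 64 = 0.36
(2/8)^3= 1/64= 0.02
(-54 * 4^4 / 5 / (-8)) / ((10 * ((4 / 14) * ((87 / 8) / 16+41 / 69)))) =26707968 / 281275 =94.95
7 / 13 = 0.54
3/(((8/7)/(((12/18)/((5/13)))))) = 91/20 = 4.55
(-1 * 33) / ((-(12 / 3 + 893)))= 11 / 299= 0.04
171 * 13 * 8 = 17784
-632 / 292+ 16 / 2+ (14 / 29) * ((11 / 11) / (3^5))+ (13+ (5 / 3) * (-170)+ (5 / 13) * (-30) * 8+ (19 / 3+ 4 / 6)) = -2339346418 / 6687603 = -349.80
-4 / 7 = -0.57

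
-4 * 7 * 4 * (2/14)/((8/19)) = -38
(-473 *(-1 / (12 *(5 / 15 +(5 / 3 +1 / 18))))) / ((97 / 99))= 140481 / 7178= 19.57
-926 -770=-1696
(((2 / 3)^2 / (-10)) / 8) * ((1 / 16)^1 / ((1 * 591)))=-1 / 1702080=-0.00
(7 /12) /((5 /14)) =49 /30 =1.63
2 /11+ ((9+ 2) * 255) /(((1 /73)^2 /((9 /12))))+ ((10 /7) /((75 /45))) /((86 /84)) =11210884.77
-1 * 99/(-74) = 99/74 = 1.34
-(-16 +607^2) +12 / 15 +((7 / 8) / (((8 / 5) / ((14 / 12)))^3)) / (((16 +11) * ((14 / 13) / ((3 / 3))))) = -88010609555909 / 238878720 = -368432.19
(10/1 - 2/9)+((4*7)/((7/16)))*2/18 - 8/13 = 1904/117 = 16.27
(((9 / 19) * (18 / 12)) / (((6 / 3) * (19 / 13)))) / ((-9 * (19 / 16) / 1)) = -156 / 6859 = -0.02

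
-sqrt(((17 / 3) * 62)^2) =-1054 / 3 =-351.33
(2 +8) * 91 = 910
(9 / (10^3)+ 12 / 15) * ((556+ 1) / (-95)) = -450613 / 95000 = -4.74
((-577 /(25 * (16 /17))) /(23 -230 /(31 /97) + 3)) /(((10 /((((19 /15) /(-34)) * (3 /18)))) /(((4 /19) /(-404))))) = 17887 /1563770880000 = 0.00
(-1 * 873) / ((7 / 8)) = -6984 / 7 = -997.71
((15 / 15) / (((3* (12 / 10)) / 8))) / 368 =5 / 828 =0.01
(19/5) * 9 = 171/5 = 34.20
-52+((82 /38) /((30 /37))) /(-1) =-54.66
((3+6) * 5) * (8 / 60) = 6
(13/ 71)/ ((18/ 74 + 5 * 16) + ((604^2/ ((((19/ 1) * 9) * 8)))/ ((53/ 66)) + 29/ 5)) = 0.00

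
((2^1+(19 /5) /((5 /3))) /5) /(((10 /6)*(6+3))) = 0.06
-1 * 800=-800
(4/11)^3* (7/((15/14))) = 6272/19965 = 0.31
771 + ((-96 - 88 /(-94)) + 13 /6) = 191225 /282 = 678.10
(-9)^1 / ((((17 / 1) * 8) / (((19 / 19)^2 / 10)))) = -9 / 1360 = -0.01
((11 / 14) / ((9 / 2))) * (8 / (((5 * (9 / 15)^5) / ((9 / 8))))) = 4.04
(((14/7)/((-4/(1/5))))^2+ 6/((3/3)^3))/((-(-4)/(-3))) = -4.51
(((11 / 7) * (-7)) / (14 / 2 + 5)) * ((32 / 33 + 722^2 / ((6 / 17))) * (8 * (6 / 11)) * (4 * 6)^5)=-517465304727552 / 11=-47042300429777.45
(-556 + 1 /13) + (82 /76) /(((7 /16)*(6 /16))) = -2849461 /5187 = -549.35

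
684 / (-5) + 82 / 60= -4063 / 30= -135.43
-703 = -703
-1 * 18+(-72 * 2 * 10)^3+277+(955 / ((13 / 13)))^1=-2985982786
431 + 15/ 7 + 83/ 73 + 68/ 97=21560697/ 49567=434.98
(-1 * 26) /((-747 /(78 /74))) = 338 /9213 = 0.04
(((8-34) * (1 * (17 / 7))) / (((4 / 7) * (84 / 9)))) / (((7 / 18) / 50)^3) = -60415875000 / 2401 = -25162796.75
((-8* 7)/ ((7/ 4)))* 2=-64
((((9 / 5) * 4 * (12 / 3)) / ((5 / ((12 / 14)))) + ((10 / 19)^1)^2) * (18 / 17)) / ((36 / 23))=3788146 / 1073975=3.53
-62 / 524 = -31 / 262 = -0.12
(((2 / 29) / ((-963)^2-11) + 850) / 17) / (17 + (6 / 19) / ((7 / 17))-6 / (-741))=19761929429879 / 7025371626551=2.81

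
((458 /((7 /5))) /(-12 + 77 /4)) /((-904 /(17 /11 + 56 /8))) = -107630 /252329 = -0.43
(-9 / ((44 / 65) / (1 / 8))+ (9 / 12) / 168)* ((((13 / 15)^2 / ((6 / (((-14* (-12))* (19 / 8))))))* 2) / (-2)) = 3278431 / 39600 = 82.79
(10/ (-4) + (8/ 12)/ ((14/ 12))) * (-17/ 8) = 4.10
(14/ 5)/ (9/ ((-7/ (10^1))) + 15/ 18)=-588/ 2525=-0.23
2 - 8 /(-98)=102 /49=2.08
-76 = -76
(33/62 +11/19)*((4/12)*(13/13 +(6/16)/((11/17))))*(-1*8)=-16541/3534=-4.68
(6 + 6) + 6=18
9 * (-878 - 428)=-11754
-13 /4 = -3.25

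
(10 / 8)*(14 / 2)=35 / 4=8.75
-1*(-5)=5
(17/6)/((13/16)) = 136/39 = 3.49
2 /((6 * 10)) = 1 /30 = 0.03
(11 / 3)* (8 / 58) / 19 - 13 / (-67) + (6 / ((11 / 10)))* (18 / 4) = 30171577 / 1218261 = 24.77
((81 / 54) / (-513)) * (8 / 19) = -4 / 3249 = -0.00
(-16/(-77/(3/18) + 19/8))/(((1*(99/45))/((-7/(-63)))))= 640/364023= 0.00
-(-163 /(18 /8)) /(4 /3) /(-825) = -163 /2475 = -0.07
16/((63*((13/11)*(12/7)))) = 44/351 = 0.13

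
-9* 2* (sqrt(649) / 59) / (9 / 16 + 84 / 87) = -5.09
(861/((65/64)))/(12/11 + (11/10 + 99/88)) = 4849152/18967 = 255.66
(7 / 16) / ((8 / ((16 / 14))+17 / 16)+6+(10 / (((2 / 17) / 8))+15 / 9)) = 21 / 33395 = 0.00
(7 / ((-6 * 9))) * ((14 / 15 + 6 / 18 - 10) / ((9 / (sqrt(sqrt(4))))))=917 * sqrt(2) / 7290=0.18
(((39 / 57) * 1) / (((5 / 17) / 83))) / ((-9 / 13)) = -238459 / 855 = -278.90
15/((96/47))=235/32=7.34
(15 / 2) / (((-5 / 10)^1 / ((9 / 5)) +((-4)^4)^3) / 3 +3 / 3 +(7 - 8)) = 405 / 301989883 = 0.00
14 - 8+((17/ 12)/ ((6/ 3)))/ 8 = 1169/ 192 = 6.09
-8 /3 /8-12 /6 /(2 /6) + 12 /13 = -211 /39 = -5.41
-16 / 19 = -0.84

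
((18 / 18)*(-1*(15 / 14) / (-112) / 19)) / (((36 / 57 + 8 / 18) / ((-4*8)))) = -135 / 9016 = -0.01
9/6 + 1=5/2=2.50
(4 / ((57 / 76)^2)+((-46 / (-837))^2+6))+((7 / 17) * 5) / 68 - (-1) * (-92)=-63861813149 / 809857764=-78.86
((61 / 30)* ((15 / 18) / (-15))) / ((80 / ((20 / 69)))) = -61 / 149040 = -0.00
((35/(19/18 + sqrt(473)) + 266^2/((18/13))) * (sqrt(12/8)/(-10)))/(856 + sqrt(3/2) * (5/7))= 98 * sqrt(6) * (-295659 * sqrt(473) - 312287)/(45 * (19 + 18 * sqrt(473)) * (5 * sqrt(6) + 11984))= -7.30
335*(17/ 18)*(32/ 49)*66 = 2004640/ 147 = 13637.01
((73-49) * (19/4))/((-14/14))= -114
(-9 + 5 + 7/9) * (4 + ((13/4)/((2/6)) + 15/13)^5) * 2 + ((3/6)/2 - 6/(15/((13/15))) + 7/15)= -42487816200715043/42772953600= -993333.70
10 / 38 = 5 / 19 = 0.26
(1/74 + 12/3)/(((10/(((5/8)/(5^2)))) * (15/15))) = 297/29600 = 0.01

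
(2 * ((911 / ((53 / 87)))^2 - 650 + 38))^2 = 157751235764698197924 / 7890481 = 19992600674749.51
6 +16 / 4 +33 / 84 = 291 / 28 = 10.39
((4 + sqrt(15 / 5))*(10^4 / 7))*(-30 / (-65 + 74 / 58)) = 362500*sqrt(3) / 539 + 1450000 / 539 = 3855.04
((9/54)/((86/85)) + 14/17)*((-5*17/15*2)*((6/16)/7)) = -8669/14448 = -0.60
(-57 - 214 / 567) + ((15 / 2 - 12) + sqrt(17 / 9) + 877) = sqrt(17) / 3 + 924349 / 1134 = 816.50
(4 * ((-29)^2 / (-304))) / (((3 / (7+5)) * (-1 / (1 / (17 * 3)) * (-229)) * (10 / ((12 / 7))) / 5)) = -1682 / 517769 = -0.00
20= 20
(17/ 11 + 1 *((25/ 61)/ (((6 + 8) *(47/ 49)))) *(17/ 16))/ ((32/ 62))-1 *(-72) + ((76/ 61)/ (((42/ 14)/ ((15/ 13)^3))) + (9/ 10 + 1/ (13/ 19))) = 13845236595811/ 177374179840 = 78.06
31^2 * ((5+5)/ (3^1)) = 3203.33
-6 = -6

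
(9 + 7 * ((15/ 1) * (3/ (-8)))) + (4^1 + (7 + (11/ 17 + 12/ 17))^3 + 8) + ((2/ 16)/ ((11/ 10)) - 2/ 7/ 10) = 8542163011/ 15132040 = 564.51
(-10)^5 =-100000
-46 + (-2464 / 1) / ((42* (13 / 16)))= -4610 / 39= -118.21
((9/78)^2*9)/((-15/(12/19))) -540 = -8669781/16055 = -540.01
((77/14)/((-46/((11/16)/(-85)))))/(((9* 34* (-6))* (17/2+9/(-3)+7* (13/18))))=-0.00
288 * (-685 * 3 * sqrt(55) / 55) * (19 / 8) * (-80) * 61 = 1371885120 * sqrt(55) / 11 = 924924759.22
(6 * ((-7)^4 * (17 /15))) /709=81634 /3545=23.03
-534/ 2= -267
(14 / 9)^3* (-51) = -46648 / 243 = -191.97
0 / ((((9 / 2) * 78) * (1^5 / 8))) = 0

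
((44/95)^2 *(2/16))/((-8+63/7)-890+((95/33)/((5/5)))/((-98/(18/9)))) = -195657/6487206100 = -0.00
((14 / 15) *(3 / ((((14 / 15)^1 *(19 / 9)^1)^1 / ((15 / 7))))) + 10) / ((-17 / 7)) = -1735 / 323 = -5.37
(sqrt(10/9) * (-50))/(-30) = 1.76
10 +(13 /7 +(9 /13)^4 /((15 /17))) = 12113068 /999635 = 12.12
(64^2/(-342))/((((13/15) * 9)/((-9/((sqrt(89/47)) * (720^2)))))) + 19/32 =8 * sqrt(4183)/26709345 + 19/32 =0.59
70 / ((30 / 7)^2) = 343 / 90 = 3.81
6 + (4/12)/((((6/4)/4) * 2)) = 58/9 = 6.44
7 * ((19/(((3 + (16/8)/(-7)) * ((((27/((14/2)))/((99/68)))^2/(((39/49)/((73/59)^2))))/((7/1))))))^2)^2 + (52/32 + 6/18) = 36333977185112374943388335121689335/29863396569178048095069431463936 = 1216.67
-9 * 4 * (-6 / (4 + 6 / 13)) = 1404 / 29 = 48.41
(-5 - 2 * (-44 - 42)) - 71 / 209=34832 / 209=166.66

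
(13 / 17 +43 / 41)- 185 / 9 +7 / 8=-17.87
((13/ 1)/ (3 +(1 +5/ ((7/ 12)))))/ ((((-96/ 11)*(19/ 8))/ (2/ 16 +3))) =-2275/ 14592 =-0.16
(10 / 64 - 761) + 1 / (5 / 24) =-120967 / 160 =-756.04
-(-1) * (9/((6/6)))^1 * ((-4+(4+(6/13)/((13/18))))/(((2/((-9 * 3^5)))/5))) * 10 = -53144100/169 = -314462.13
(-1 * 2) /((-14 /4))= 4 /7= 0.57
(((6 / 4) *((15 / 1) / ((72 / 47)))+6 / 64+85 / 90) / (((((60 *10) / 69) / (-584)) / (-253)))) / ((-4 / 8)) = -1923860323 / 3600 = -534405.65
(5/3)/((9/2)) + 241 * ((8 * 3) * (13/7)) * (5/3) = 3383710/189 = 17903.23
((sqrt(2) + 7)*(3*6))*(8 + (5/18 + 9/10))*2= 1652*sqrt(2)/5 + 11564/5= 2780.06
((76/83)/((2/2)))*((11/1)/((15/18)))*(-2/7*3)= -10.36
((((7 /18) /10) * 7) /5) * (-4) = -49 /225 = -0.22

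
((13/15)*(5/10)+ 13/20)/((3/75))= 325/12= 27.08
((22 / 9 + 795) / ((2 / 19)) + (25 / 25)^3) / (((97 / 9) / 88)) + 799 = 62662.55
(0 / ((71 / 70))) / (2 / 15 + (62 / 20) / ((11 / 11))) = 0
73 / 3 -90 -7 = -218 / 3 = -72.67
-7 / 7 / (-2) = 1 / 2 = 0.50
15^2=225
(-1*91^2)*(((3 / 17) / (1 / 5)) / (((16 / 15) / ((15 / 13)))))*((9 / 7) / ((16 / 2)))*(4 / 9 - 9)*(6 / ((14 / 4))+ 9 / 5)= 83108025 / 2176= 38193.03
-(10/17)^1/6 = -5/51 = -0.10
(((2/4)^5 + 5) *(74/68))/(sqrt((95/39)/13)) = 77441 *sqrt(285)/103360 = 12.65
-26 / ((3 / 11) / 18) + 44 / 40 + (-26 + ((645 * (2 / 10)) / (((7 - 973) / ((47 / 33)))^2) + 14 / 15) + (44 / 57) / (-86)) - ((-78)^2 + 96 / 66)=-10828321569229519 / 1383735040380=-7825.43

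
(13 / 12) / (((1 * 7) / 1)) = 13 / 84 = 0.15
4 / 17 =0.24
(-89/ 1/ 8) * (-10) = 445/ 4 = 111.25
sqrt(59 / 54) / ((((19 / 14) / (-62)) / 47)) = -2244.36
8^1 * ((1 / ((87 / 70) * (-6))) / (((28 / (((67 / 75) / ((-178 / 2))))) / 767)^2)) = -2640829321 / 32561250750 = -0.08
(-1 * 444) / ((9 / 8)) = -1184 / 3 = -394.67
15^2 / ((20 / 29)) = 1305 / 4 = 326.25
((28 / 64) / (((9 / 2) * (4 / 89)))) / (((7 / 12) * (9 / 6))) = 89 / 36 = 2.47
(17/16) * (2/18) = 17/144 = 0.12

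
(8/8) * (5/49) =5/49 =0.10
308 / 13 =23.69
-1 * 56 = -56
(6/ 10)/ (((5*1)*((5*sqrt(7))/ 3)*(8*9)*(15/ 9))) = 3*sqrt(7)/ 35000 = 0.00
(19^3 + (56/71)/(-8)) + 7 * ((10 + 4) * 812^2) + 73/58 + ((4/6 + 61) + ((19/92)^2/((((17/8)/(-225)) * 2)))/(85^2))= 4149776275068499357/64215523716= 64622633.83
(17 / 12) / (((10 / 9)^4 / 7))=260253 / 40000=6.51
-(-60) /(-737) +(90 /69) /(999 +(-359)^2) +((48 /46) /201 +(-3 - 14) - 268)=-62762260865 /220159588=-285.08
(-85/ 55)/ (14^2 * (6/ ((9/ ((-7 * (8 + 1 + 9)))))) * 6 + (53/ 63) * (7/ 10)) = 90/ 5752681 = 0.00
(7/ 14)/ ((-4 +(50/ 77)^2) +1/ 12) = -35574/ 248663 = -0.14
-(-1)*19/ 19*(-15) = -15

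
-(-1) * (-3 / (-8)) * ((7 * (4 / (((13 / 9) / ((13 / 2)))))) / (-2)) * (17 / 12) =-1071 / 32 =-33.47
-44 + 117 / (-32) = -1525 / 32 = -47.66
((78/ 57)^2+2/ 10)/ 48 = 1247/ 28880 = 0.04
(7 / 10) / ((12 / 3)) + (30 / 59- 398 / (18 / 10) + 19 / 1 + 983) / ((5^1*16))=105589 / 10620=9.94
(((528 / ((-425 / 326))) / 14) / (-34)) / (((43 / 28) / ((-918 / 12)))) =-774576 / 18275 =-42.38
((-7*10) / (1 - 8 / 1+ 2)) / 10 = 7 / 5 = 1.40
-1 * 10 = -10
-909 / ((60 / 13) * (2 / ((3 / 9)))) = -1313 / 40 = -32.82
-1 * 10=-10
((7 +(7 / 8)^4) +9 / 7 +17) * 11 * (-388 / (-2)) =791499533 / 14336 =55210.63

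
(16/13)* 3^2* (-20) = -221.54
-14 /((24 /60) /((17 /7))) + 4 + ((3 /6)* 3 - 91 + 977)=1613 /2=806.50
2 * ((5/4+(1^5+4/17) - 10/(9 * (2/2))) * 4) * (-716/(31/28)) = -33720736/4743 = -7109.58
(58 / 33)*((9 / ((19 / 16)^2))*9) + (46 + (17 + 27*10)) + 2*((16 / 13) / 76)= 22403779 / 51623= 433.99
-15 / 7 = -2.14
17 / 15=1.13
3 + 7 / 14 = 7 / 2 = 3.50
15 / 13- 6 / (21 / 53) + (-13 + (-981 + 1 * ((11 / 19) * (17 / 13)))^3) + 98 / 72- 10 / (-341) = -1219682878273594053667 / 1294928470836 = -941892085.74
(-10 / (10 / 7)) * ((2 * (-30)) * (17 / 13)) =7140 / 13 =549.23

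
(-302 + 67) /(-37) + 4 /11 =2733 /407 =6.71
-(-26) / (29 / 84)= 2184 / 29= 75.31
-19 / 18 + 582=10457 / 18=580.94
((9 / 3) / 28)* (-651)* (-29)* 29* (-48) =-2815668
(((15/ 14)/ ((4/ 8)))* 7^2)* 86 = 9030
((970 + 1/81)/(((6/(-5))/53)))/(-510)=4164263/49572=84.00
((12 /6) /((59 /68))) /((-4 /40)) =-1360 /59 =-23.05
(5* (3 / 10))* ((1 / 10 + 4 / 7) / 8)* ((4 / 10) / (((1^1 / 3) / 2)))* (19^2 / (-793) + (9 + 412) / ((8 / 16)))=254.27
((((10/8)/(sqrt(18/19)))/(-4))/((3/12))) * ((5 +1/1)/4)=-1.93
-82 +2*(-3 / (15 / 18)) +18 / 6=-431 / 5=-86.20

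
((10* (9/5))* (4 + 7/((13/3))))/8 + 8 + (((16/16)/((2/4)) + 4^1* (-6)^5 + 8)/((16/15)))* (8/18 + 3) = -31320767/312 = -100387.07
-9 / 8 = -1.12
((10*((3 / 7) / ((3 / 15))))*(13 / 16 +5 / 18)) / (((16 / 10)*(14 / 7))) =19625 / 2688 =7.30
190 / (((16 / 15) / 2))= 1425 / 4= 356.25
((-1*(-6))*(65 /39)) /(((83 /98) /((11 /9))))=10780 /747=14.43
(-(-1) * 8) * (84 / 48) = 14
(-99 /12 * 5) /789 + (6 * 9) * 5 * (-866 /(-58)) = 4031.33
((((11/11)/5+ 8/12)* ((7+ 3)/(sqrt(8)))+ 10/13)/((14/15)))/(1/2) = 150/91+ 65* sqrt(2)/14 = 8.21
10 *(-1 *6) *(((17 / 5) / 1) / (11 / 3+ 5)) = -306 / 13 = -23.54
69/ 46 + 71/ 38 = 64/ 19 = 3.37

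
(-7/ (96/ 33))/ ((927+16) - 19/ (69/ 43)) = -5313/ 2056000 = -0.00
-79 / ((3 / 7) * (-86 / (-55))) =-30415 / 258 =-117.89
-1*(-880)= 880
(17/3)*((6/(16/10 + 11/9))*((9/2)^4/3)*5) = 8365275/1016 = 8233.54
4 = 4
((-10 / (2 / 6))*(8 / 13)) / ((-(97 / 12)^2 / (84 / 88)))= 362880 / 1345487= 0.27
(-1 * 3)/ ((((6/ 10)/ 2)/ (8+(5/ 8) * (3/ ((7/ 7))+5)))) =-130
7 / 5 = 1.40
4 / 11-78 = -854 / 11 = -77.64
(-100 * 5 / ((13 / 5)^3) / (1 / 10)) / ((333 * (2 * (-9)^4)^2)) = -156250 / 31493024130321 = -0.00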